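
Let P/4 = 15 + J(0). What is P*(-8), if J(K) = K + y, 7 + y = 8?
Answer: -512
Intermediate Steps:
y = 1 (y = -7 + 8 = 1)
J(K) = 1 + K (J(K) = K + 1 = 1 + K)
P = 64 (P = 4*(15 + (1 + 0)) = 4*(15 + 1) = 4*16 = 64)
P*(-8) = 64*(-8) = -512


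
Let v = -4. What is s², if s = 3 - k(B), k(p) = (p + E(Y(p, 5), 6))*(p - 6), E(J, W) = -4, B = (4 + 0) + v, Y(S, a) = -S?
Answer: 441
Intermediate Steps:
B = 0 (B = (4 + 0) - 4 = 4 - 4 = 0)
k(p) = (-6 + p)*(-4 + p) (k(p) = (p - 4)*(p - 6) = (-4 + p)*(-6 + p) = (-6 + p)*(-4 + p))
s = -21 (s = 3 - (24 + 0² - 10*0) = 3 - (24 + 0 + 0) = 3 - 1*24 = 3 - 24 = -21)
s² = (-21)² = 441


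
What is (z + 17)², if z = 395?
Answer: 169744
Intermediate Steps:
(z + 17)² = (395 + 17)² = 412² = 169744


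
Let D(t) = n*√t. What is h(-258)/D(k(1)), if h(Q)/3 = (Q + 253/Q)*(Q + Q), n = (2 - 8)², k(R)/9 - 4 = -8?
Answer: -66817*I/36 ≈ -1856.0*I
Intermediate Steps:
k(R) = -36 (k(R) = 36 + 9*(-8) = 36 - 72 = -36)
n = 36 (n = (-6)² = 36)
h(Q) = 6*Q*(Q + 253/Q) (h(Q) = 3*((Q + 253/Q)*(Q + Q)) = 3*((Q + 253/Q)*(2*Q)) = 3*(2*Q*(Q + 253/Q)) = 6*Q*(Q + 253/Q))
D(t) = 36*√t
h(-258)/D(k(1)) = (1518 + 6*(-258)²)/((36*√(-36))) = (1518 + 6*66564)/((36*(6*I))) = (1518 + 399384)/((216*I)) = 400902*(-I/216) = -66817*I/36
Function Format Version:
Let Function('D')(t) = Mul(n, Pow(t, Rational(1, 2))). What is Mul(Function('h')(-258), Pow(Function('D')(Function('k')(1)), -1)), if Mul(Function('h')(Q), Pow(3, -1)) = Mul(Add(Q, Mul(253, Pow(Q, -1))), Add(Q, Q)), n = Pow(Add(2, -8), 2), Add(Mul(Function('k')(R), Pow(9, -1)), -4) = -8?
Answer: Mul(Rational(-66817, 36), I) ≈ Mul(-1856.0, I)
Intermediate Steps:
Function('k')(R) = -36 (Function('k')(R) = Add(36, Mul(9, -8)) = Add(36, -72) = -36)
n = 36 (n = Pow(-6, 2) = 36)
Function('h')(Q) = Mul(6, Q, Add(Q, Mul(253, Pow(Q, -1)))) (Function('h')(Q) = Mul(3, Mul(Add(Q, Mul(253, Pow(Q, -1))), Add(Q, Q))) = Mul(3, Mul(Add(Q, Mul(253, Pow(Q, -1))), Mul(2, Q))) = Mul(3, Mul(2, Q, Add(Q, Mul(253, Pow(Q, -1))))) = Mul(6, Q, Add(Q, Mul(253, Pow(Q, -1)))))
Function('D')(t) = Mul(36, Pow(t, Rational(1, 2)))
Mul(Function('h')(-258), Pow(Function('D')(Function('k')(1)), -1)) = Mul(Add(1518, Mul(6, Pow(-258, 2))), Pow(Mul(36, Pow(-36, Rational(1, 2))), -1)) = Mul(Add(1518, Mul(6, 66564)), Pow(Mul(36, Mul(6, I)), -1)) = Mul(Add(1518, 399384), Pow(Mul(216, I), -1)) = Mul(400902, Mul(Rational(-1, 216), I)) = Mul(Rational(-66817, 36), I)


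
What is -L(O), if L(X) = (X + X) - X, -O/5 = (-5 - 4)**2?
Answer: 405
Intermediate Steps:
O = -405 (O = -5*(-5 - 4)**2 = -5*(-9)**2 = -5*81 = -405)
L(X) = X (L(X) = 2*X - X = X)
-L(O) = -1*(-405) = 405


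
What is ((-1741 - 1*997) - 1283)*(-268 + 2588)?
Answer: -9328720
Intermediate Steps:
((-1741 - 1*997) - 1283)*(-268 + 2588) = ((-1741 - 997) - 1283)*2320 = (-2738 - 1283)*2320 = -4021*2320 = -9328720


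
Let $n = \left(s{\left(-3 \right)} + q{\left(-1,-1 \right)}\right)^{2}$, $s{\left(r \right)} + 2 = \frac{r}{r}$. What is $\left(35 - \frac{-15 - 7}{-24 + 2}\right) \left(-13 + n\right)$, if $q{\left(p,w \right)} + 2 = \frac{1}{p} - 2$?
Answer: $782$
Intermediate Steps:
$s{\left(r \right)} = -1$ ($s{\left(r \right)} = -2 + \frac{r}{r} = -2 + 1 = -1$)
$q{\left(p,w \right)} = -4 + \frac{1}{p}$ ($q{\left(p,w \right)} = -2 - \left(2 - \frac{1}{p}\right) = -4 + \frac{1}{p}$)
$n = 36$ ($n = \left(-1 - \left(4 - \frac{1}{-1}\right)\right)^{2} = \left(-1 - 5\right)^{2} = \left(-6\right)^{2} = 36$)
$\left(35 - \frac{-15 - 7}{-24 + 2}\right) \left(-13 + n\right) = \left(35 - \frac{-15 - 7}{-24 + 2}\right) \left(-13 + 36\right) = \left(35 - - \frac{22}{-22}\right) 23 = \left(35 - \left(-22\right) \left(- \frac{1}{22}\right)\right) 23 = \left(35 - 1\right) 23 = 34 \cdot 23 = 782$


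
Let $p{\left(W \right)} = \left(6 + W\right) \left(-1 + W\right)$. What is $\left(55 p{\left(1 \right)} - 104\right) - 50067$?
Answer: $-50171$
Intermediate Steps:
$p{\left(W \right)} = \left(-1 + W\right) \left(6 + W\right)$
$\left(55 p{\left(1 \right)} - 104\right) - 50067 = \left(55 \left(-6 + 1^{2} + 5 \cdot 1\right) - 104\right) - 50067 = \left(55 \left(-6 + 1 + 5\right) - 104\right) - 50067 = \left(55 \cdot 0 - 104\right) - 50067 = \left(0 - 104\right) - 50067 = -104 - 50067 = -50171$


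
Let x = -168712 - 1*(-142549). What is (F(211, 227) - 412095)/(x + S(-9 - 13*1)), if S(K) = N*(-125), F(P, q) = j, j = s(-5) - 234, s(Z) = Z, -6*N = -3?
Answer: 824668/52451 ≈ 15.723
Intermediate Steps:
N = 1/2 (N = -1/6*(-3) = 1/2 ≈ 0.50000)
j = -239 (j = -5 - 234 = -239)
F(P, q) = -239
x = -26163 (x = -168712 + 142549 = -26163)
S(K) = -125/2 (S(K) = (1/2)*(-125) = -125/2)
(F(211, 227) - 412095)/(x + S(-9 - 13*1)) = (-239 - 412095)/(-26163 - 125/2) = -412334/(-52451/2) = -412334*(-2/52451) = 824668/52451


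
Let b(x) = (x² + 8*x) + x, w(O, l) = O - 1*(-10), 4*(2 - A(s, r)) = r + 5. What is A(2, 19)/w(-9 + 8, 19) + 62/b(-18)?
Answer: -5/81 ≈ -0.061728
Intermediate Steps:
A(s, r) = ¾ - r/4 (A(s, r) = 2 - (r + 5)/4 = 2 - (5 + r)/4 = 2 + (-5/4 - r/4) = ¾ - r/4)
w(O, l) = 10 + O (w(O, l) = O + 10 = 10 + O)
b(x) = x² + 9*x
A(2, 19)/w(-9 + 8, 19) + 62/b(-18) = (¾ - ¼*19)/(10 + (-9 + 8)) + 62/((-18*(9 - 18))) = (¾ - 19/4)/(10 - 1) + 62/((-18*(-9))) = -4/9 + 62/162 = -4*⅑ + 62*(1/162) = -4/9 + 31/81 = -5/81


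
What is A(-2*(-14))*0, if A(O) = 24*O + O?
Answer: 0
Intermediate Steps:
A(O) = 25*O
A(-2*(-14))*0 = (25*(-2*(-14)))*0 = (25*28)*0 = 700*0 = 0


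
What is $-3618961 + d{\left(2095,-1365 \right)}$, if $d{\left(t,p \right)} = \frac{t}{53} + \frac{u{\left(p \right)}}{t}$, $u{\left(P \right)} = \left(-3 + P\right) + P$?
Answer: $- \frac{401827090459}{111035} \approx -3.6189 \cdot 10^{6}$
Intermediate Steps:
$u{\left(P \right)} = -3 + 2 P$
$d{\left(t,p \right)} = \frac{t}{53} + \frac{-3 + 2 p}{t}$
$-3618961 + d{\left(2095,-1365 \right)} = -3618961 + \frac{-159 + 2095^{2} + 106 \left(-1365\right)}{53 \cdot 2095} = -3618961 + \frac{1}{53} \cdot \frac{1}{2095} \left(-159 + 4389025 - 144690\right) = -3618961 + \frac{1}{53} \cdot \frac{1}{2095} \cdot 4244176 = -3618961 + \frac{4244176}{111035} = - \frac{401827090459}{111035}$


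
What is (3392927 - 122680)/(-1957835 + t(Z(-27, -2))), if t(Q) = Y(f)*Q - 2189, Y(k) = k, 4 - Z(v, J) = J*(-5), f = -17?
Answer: -3270247/1959922 ≈ -1.6686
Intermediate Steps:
Z(v, J) = 4 + 5*J (Z(v, J) = 4 - J*(-5) = 4 - (-5)*J = 4 + 5*J)
t(Q) = -2189 - 17*Q (t(Q) = -17*Q - 2189 = -2189 - 17*Q)
(3392927 - 122680)/(-1957835 + t(Z(-27, -2))) = (3392927 - 122680)/(-1957835 + (-2189 - 17*(4 + 5*(-2)))) = 3270247/(-1957835 + (-2189 - 17*(4 - 10))) = 3270247/(-1957835 + (-2189 - 17*(-6))) = 3270247/(-1957835 + (-2189 + 102)) = 3270247/(-1957835 - 2087) = 3270247/(-1959922) = 3270247*(-1/1959922) = -3270247/1959922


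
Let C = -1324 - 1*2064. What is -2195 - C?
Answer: 1193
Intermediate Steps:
C = -3388 (C = -1324 - 2064 = -3388)
-2195 - C = -2195 - 1*(-3388) = -2195 + 3388 = 1193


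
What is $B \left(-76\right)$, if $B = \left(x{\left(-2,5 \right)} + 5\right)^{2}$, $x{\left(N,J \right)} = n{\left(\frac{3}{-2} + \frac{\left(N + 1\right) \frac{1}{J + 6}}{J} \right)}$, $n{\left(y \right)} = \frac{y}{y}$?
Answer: $-2736$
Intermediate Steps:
$n{\left(y \right)} = 1$
$x{\left(N,J \right)} = 1$
$B = 36$ ($B = \left(1 + 5\right)^{2} = 6^{2} = 36$)
$B \left(-76\right) = 36 \left(-76\right) = -2736$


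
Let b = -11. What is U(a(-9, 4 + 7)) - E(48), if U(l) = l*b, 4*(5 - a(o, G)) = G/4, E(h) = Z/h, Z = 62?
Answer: -2339/48 ≈ -48.729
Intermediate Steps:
E(h) = 62/h
a(o, G) = 5 - G/16 (a(o, G) = 5 - G/(4*4) = 5 - G/16)
U(l) = -11*l (U(l) = l*(-11) = -11*l)
U(a(-9, 4 + 7)) - E(48) = -11*(5 - (4 + 7)/16) - 62/48 = -11*(5 - 1/16*11) - 62/48 = -11*(5 - 11/16) - 1*31/24 = -11*69/16 - 31/24 = -759/16 - 31/24 = -2339/48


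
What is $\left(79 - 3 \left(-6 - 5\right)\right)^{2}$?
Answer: $12544$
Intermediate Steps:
$\left(79 - 3 \left(-6 - 5\right)\right)^{2} = \left(79 - -33\right)^{2} = \left(79 + 33\right)^{2} = 112^{2} = 12544$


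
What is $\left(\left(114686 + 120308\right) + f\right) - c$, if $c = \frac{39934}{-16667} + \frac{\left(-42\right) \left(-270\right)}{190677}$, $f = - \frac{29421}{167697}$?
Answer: $\frac{4638505145412226367}{19738642214949} \approx 2.35 \cdot 10^{5}$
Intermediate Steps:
$f = - \frac{3269}{18633}$ ($f = \left(-29421\right) \frac{1}{167697} = - \frac{3269}{18633} \approx -0.17544$)
$c = - \frac{2475163846}{1059337853}$ ($c = 39934 \left(- \frac{1}{16667}\right) + 11340 \cdot \frac{1}{190677} = - \frac{39934}{16667} + \frac{3780}{63559} = - \frac{2475163846}{1059337853} \approx -2.3365$)
$\left(\left(114686 + 120308\right) + f\right) - c = \left(\left(114686 + 120308\right) - \frac{3269}{18633}\right) - - \frac{2475163846}{1059337853} = \left(234994 - \frac{3269}{18633}\right) + \frac{2475163846}{1059337853} = \frac{4378639933}{18633} + \frac{2475163846}{1059337853} = \frac{4638505145412226367}{19738642214949}$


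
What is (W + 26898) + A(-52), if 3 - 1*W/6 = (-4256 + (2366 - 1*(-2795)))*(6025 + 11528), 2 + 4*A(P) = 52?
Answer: -190571723/2 ≈ -9.5286e+7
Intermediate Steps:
A(P) = 25/2 (A(P) = -½ + (¼)*52 = -½ + 13 = 25/2)
W = -95312772 (W = 18 - 6*(-4256 + (2366 - 1*(-2795)))*(6025 + 11528) = 18 - 6*(-4256 + (2366 + 2795))*17553 = 18 - 6*(-4256 + 5161)*17553 = 18 - 5430*17553 = 18 - 6*15885465 = 18 - 95312790 = -95312772)
(W + 26898) + A(-52) = (-95312772 + 26898) + 25/2 = -95285874 + 25/2 = -190571723/2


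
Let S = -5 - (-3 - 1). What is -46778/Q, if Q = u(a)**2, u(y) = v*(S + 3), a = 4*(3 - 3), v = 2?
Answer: -23389/8 ≈ -2923.6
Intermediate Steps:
S = -1 (S = -5 - 1*(-4) = -5 + 4 = -1)
a = 0 (a = 4*0 = 0)
u(y) = 4 (u(y) = 2*(-1 + 3) = 2*2 = 4)
Q = 16 (Q = 4**2 = 16)
-46778/Q = -46778/16 = -46778*1/16 = -23389/8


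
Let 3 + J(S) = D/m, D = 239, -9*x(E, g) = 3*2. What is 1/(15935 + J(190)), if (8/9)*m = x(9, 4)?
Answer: 3/46840 ≈ 6.4048e-5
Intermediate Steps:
x(E, g) = -⅔ (x(E, g) = -2/3 = -⅑*6 = -⅔)
m = -¾ (m = (9/8)*(-⅔) = -¾ ≈ -0.75000)
J(S) = -965/3 (J(S) = -3 + 239/(-¾) = -3 + 239*(-4/3) = -3 - 956/3 = -965/3)
1/(15935 + J(190)) = 1/(15935 - 965/3) = 1/(46840/3) = 3/46840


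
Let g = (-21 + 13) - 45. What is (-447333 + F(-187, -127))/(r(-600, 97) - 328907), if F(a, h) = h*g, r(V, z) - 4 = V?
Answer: 440602/329503 ≈ 1.3372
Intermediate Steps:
r(V, z) = 4 + V
g = -53 (g = -8 - 45 = -53)
F(a, h) = -53*h (F(a, h) = h*(-53) = -53*h)
(-447333 + F(-187, -127))/(r(-600, 97) - 328907) = (-447333 - 53*(-127))/((4 - 600) - 328907) = (-447333 + 6731)/(-596 - 328907) = -440602/(-329503) = -440602*(-1/329503) = 440602/329503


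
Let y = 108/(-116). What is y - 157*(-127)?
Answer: 578204/29 ≈ 19938.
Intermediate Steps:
y = -27/29 (y = 108*(-1/116) = -27/29 ≈ -0.93103)
y - 157*(-127) = -27/29 - 157*(-127) = -27/29 + 19939 = 578204/29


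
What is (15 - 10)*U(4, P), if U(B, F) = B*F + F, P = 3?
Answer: 75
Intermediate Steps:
U(B, F) = F + B*F
(15 - 10)*U(4, P) = (15 - 10)*(3*(1 + 4)) = 5*(3*5) = 5*15 = 75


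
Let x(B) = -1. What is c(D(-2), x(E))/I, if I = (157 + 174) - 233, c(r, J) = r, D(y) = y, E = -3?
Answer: -1/49 ≈ -0.020408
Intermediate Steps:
I = 98 (I = 331 - 233 = 98)
c(D(-2), x(E))/I = -2/98 = -2*1/98 = -1/49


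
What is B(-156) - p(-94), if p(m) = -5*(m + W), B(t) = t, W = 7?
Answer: -591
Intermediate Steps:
p(m) = -35 - 5*m (p(m) = -5*(m + 7) = -5*(7 + m) = -35 - 5*m)
B(-156) - p(-94) = -156 - (-35 - 5*(-94)) = -156 - (-35 + 470) = -156 - 1*435 = -156 - 435 = -591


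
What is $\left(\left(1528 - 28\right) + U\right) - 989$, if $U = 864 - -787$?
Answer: $2162$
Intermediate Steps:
$U = 1651$ ($U = 864 + 787 = 1651$)
$\left(\left(1528 - 28\right) + U\right) - 989 = \left(\left(1528 - 28\right) + 1651\right) - 989 = \left(1500 + 1651\right) - 989 = 3151 - 989 = 2162$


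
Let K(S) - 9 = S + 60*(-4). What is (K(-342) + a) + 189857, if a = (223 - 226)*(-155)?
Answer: 189749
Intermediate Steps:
K(S) = -231 + S (K(S) = 9 + (S + 60*(-4)) = 9 + (S - 240) = 9 + (-240 + S) = -231 + S)
a = 465 (a = -3*(-155) = 465)
(K(-342) + a) + 189857 = ((-231 - 342) + 465) + 189857 = (-573 + 465) + 189857 = -108 + 189857 = 189749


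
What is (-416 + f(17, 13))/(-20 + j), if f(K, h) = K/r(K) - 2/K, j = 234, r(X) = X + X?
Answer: -14131/7276 ≈ -1.9421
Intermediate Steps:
r(X) = 2*X
f(K, h) = ½ - 2/K (f(K, h) = K/((2*K)) - 2/K = K*(1/(2*K)) - 2/K = ½ - 2/K)
(-416 + f(17, 13))/(-20 + j) = (-416 + (½)*(-4 + 17)/17)/(-20 + 234) = (-416 + (½)*(1/17)*13)/214 = (-416 + 13/34)*(1/214) = -14131/34*1/214 = -14131/7276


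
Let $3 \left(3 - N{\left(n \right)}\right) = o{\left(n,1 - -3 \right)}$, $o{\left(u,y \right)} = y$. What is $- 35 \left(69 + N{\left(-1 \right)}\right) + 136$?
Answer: $- \frac{7012}{3} \approx -2337.3$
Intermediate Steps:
$N{\left(n \right)} = \frac{5}{3}$ ($N{\left(n \right)} = 3 - \frac{1 - -3}{3} = 3 - \frac{1 + 3}{3} = 3 - \frac{4}{3} = \frac{5}{3}$)
$- 35 \left(69 + N{\left(-1 \right)}\right) + 136 = - 35 \left(69 + \frac{5}{3}\right) + 136 = \left(-35\right) \frac{212}{3} + 136 = - \frac{7420}{3} + 136 = - \frac{7012}{3}$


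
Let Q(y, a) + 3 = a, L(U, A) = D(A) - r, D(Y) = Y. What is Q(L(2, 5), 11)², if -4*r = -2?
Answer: 64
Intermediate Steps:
r = ½ (r = -¼*(-2) = ½ ≈ 0.50000)
L(U, A) = -½ + A (L(U, A) = A - 1*½ = A - ½ = -½ + A)
Q(y, a) = -3 + a
Q(L(2, 5), 11)² = (-3 + 11)² = 8² = 64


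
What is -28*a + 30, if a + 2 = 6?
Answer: -82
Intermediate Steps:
a = 4 (a = -2 + 6 = 4)
-28*a + 30 = -28*4 + 30 = -112 + 30 = -82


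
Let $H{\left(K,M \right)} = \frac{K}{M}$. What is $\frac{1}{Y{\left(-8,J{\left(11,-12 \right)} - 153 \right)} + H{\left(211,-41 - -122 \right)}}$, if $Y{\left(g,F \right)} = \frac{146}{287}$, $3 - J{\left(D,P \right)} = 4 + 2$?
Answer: $\frac{23247}{72383} \approx 0.32117$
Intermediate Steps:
$J{\left(D,P \right)} = -3$ ($J{\left(D,P \right)} = 3 - \left(4 + 2\right) = 3 - 6 = -3$)
$Y{\left(g,F \right)} = \frac{146}{287}$ ($Y{\left(g,F \right)} = 146 \cdot \frac{1}{287} = \frac{146}{287}$)
$\frac{1}{Y{\left(-8,J{\left(11,-12 \right)} - 153 \right)} + H{\left(211,-41 - -122 \right)}} = \frac{1}{\frac{146}{287} + \frac{211}{-41 - -122}} = \frac{1}{\frac{146}{287} + \frac{211}{-41 + 122}} = \frac{1}{\frac{146}{287} + \frac{211}{81}} = \frac{1}{\frac{72383}{23247}} = \frac{23247}{72383}$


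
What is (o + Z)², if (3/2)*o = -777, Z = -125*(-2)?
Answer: 71824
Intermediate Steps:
Z = 250
o = -518 (o = (⅔)*(-777) = -518)
(o + Z)² = (-518 + 250)² = (-268)² = 71824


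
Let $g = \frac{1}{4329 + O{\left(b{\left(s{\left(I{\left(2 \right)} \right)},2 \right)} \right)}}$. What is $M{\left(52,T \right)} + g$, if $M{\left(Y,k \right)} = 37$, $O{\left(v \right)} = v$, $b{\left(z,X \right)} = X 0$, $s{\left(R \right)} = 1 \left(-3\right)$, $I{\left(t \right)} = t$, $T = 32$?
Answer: $\frac{160174}{4329} \approx 37.0$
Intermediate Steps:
$s{\left(R \right)} = -3$
$b{\left(z,X \right)} = 0$
$g = \frac{1}{4329}$ ($g = \frac{1}{4329 + 0} = \frac{1}{4329} \approx 0.000231$)
$M{\left(52,T \right)} + g = 37 + \frac{1}{4329} = \frac{160174}{4329}$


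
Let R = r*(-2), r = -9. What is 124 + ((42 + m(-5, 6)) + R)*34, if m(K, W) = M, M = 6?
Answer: 2368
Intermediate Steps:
m(K, W) = 6
R = 18 (R = -9*(-2) = 18)
124 + ((42 + m(-5, 6)) + R)*34 = 124 + ((42 + 6) + 18)*34 = 124 + (48 + 18)*34 = 124 + 66*34 = 124 + 2244 = 2368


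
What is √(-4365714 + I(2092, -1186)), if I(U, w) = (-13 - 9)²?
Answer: I*√4365230 ≈ 2089.3*I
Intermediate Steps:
I(U, w) = 484 (I(U, w) = (-22)² = 484)
√(-4365714 + I(2092, -1186)) = √(-4365714 + 484) = √(-4365230) = I*√4365230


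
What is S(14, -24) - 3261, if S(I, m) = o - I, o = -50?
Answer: -3325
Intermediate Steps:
S(I, m) = -50 - I
S(14, -24) - 3261 = (-50 - 1*14) - 3261 = (-50 - 14) - 3261 = -64 - 3261 = -3325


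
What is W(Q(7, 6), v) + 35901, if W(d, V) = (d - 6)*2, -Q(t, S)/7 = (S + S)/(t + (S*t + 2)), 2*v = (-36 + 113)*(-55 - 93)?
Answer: 610057/17 ≈ 35886.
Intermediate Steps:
v = -5698 (v = ((-36 + 113)*(-55 - 93))/2 = (77*(-148))/2 = (1/2)*(-11396) = -5698)
Q(t, S) = -14*S/(2 + t + S*t) (Q(t, S) = -7*(S + S)/(t + (S*t + 2)) = -7*2*S/(t + (2 + S*t)) = -7*2*S/(2 + t + S*t) = -14*S/(2 + t + S*t))
W(d, V) = -12 + 2*d (W(d, V) = (-6 + d)*2 = -12 + 2*d)
W(Q(7, 6), v) + 35901 = (-12 + 2*(-14*6/(2 + 7 + 6*7))) + 35901 = (-12 + 2*(-14*6/(2 + 7 + 42))) + 35901 = (-12 + 2*(-14*6/51)) + 35901 = (-12 + 2*(-14*6*1/51)) + 35901 = (-12 + 2*(-28/17)) + 35901 = (-12 - 56/17) + 35901 = -260/17 + 35901 = 610057/17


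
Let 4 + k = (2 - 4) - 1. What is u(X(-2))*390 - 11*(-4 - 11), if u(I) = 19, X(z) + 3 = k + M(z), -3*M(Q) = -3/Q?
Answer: 7575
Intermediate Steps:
M(Q) = 1/Q (M(Q) = -(-1)/Q = 1/Q)
k = -7 (k = -4 + ((2 - 4) - 1) = -4 + (-2 - 1) = -4 - 3 = -7)
X(z) = -10 + 1/z (X(z) = -3 + (-7 + 1/z) = -10 + 1/z)
u(X(-2))*390 - 11*(-4 - 11) = 19*390 - 11*(-4 - 11) = 7410 - 11*(-15) = 7410 + 165 = 7575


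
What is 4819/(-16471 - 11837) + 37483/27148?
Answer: 116280319/96063198 ≈ 1.2105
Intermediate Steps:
4819/(-16471 - 11837) + 37483/27148 = 4819/(-28308) + 37483*(1/27148) = 4819*(-1/28308) + 37483/27148 = -4819/28308 + 37483/27148 = 116280319/96063198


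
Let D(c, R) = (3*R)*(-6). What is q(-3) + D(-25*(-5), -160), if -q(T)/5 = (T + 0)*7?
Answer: 2985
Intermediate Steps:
D(c, R) = -18*R
q(T) = -35*T (q(T) = -5*(T + 0)*7 = -5*T*7 = -35*T)
q(-3) + D(-25*(-5), -160) = -35*(-3) - 18*(-160) = 105 + 2880 = 2985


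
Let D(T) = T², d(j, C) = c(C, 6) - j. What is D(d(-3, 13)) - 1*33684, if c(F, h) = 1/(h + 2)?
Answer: -2155151/64 ≈ -33674.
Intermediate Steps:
c(F, h) = 1/(2 + h)
d(j, C) = ⅛ - j (d(j, C) = 1/(2 + 6) - j = 1/8 - j = ⅛ - j)
D(d(-3, 13)) - 1*33684 = (⅛ - 1*(-3))² - 1*33684 = (⅛ + 3)² - 33684 = (25/8)² - 33684 = 625/64 - 33684 = -2155151/64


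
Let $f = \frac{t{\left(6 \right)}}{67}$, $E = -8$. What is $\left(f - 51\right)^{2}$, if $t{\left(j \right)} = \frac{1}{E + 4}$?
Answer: $\frac{186841561}{71824} \approx 2601.4$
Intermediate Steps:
$t{\left(j \right)} = - \frac{1}{4}$ ($t{\left(j \right)} = \frac{1}{-8 + 4} = \frac{1}{-4} = - \frac{1}{4}$)
$f = - \frac{1}{268}$ ($f = - \frac{1}{4 \cdot 67} = \left(- \frac{1}{4}\right) \frac{1}{67} = - \frac{1}{268} \approx -0.0037313$)
$\left(f - 51\right)^{2} = \left(- \frac{1}{268} - 51\right)^{2} = \left(- \frac{13669}{268}\right)^{2} = \frac{186841561}{71824}$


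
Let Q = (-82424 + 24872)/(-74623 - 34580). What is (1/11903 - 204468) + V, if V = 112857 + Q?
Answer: -39693086743380/433281103 ≈ -91611.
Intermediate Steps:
Q = 19184/36401 (Q = -57552/(-109203) = -57552*(-1/109203) = 19184/36401 ≈ 0.52702)
V = 4108126841/36401 (V = 112857 + 19184/36401 = 4108126841/36401 ≈ 1.1286e+5)
(1/11903 - 204468) + V = (1/11903 - 204468) + 4108126841/36401 = -2433782603/11903 + 4108126841/36401 = -39693086743380/433281103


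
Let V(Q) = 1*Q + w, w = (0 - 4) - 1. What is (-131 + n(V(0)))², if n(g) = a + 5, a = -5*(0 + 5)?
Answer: 22801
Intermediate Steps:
a = -25 (a = -5*5 = -25)
w = -5 (w = -4 - 1 = -5)
V(Q) = -5 + Q (V(Q) = 1*Q - 5 = Q - 5 = -5 + Q)
n(g) = -20 (n(g) = -25 + 5 = -20)
(-131 + n(V(0)))² = (-131 - 20)² = (-151)² = 22801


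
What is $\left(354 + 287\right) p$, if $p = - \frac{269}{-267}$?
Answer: $\frac{172429}{267} \approx 645.8$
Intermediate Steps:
$p = \frac{269}{267}$ ($p = \left(-269\right) \left(- \frac{1}{267}\right) = \frac{269}{267} \approx 1.0075$)
$\left(354 + 287\right) p = \left(354 + 287\right) \frac{269}{267} = 641 \cdot \frac{269}{267} = \frac{172429}{267}$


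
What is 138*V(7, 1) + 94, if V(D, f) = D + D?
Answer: 2026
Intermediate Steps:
V(D, f) = 2*D
138*V(7, 1) + 94 = 138*(2*7) + 94 = 138*14 + 94 = 1932 + 94 = 2026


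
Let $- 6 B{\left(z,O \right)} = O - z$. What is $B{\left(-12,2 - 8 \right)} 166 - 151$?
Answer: $-317$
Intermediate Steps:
$B{\left(z,O \right)} = - \frac{O}{6} + \frac{z}{6}$ ($B{\left(z,O \right)} = - \frac{O - z}{6} = - \frac{O}{6} + \frac{z}{6}$)
$B{\left(-12,2 - 8 \right)} 166 - 151 = \left(- \frac{2 - 8}{6} + \frac{1}{6} \left(-12\right)\right) 166 - 151 = \left(\left(- \frac{1}{6}\right) \left(-6\right) - 2\right) 166 - 151 = \left(1 - 2\right) 166 - 151 = \left(-1\right) 166 - 151 = -166 - 151 = -317$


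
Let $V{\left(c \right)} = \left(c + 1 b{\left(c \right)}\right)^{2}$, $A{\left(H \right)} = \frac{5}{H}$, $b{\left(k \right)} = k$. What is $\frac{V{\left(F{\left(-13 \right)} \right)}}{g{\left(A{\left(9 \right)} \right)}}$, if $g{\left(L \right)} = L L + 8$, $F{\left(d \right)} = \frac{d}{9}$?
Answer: $\frac{676}{673} \approx 1.0045$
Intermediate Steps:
$F{\left(d \right)} = \frac{d}{9}$ ($F{\left(d \right)} = d \frac{1}{9} = \frac{d}{9}$)
$g{\left(L \right)} = 8 + L^{2}$ ($g{\left(L \right)} = L^{2} + 8 = 8 + L^{2}$)
$V{\left(c \right)} = 4 c^{2}$ ($V{\left(c \right)} = \left(c + 1 c\right)^{2} = \left(c + c\right)^{2} = \left(2 c\right)^{2} = 4 c^{2}$)
$\frac{V{\left(F{\left(-13 \right)} \right)}}{g{\left(A{\left(9 \right)} \right)}} = \frac{4 \left(\frac{1}{9} \left(-13\right)\right)^{2}}{8 + \left(\frac{5}{9}\right)^{2}} = \frac{4 \left(- \frac{13}{9}\right)^{2}}{8 + \left(5 \cdot \frac{1}{9}\right)^{2}} = \frac{4 \cdot \frac{169}{81}}{8 + \left(\frac{5}{9}\right)^{2}} = \frac{676}{81 \left(8 + \frac{25}{81}\right)} = \frac{676}{81 \cdot \frac{673}{81}} = \frac{676}{81} \cdot \frac{81}{673} = \frac{676}{673}$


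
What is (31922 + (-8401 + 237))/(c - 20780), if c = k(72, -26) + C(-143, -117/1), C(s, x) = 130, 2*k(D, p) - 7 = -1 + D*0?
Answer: -23758/20647 ≈ -1.1507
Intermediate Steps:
k(D, p) = 3 (k(D, p) = 7/2 + (-1 + D*0)/2 = 7/2 + (-1 + 0)/2 = 7/2 + (½)*(-1) = 7/2 - ½ = 3)
c = 133 (c = 3 + 130 = 133)
(31922 + (-8401 + 237))/(c - 20780) = (31922 + (-8401 + 237))/(133 - 20780) = (31922 - 8164)/(-20647) = 23758*(-1/20647) = -23758/20647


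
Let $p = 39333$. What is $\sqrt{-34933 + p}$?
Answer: $20 \sqrt{11} \approx 66.333$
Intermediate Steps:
$\sqrt{-34933 + p} = \sqrt{-34933 + 39333} = \sqrt{4400} = 20 \sqrt{11}$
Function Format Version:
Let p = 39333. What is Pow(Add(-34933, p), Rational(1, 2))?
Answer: Mul(20, Pow(11, Rational(1, 2))) ≈ 66.333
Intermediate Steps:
Pow(Add(-34933, p), Rational(1, 2)) = Pow(Add(-34933, 39333), Rational(1, 2)) = Pow(4400, Rational(1, 2)) = Mul(20, Pow(11, Rational(1, 2)))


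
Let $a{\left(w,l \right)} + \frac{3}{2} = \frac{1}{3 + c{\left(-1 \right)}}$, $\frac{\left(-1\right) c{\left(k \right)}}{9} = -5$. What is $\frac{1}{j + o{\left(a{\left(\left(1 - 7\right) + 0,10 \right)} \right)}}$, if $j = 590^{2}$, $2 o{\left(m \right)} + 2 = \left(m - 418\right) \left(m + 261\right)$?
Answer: $\frac{4608}{1353218497} \approx 3.4052 \cdot 10^{-6}$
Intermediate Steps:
$c{\left(k \right)} = 45$ ($c{\left(k \right)} = \left(-9\right) \left(-5\right) = 45$)
$a{\left(w,l \right)} = - \frac{71}{48}$ ($a{\left(w,l \right)} = - \frac{3}{2} + \frac{1}{3 + 45} = - \frac{3}{2} + \frac{1}{48} = - \frac{71}{48}$)
$o{\left(m \right)} = -1 + \frac{\left(-418 + m\right) \left(261 + m\right)}{2}$ ($o{\left(m \right)} = -1 + \frac{\left(m - 418\right) \left(m + 261\right)}{2} = -1 + \frac{\left(-418 + m\right) \left(261 + m\right)}{2}$)
$j = 348100$
$\frac{1}{j + o{\left(a{\left(\left(1 - 7\right) + 0,10 \right)} \right)}} = \frac{1}{348100 - \left(\frac{5225653}{96} - \frac{5041}{4608}\right)} = \frac{1}{348100 + \left(-54550 + \frac{1}{2} \cdot \frac{5041}{2304} + \frac{11147}{96}\right)} = \frac{1}{348100 + \left(-54550 + \frac{5041}{4608} + \frac{11147}{96}\right)} = \frac{1}{348100 - \frac{250826303}{4608}} = \frac{1}{\frac{1353218497}{4608}} = \frac{4608}{1353218497}$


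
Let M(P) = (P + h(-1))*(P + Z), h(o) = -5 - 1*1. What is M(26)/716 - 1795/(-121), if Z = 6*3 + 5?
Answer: 350950/21659 ≈ 16.203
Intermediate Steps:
h(o) = -6 (h(o) = -5 - 1 = -6)
Z = 23 (Z = 18 + 5 = 23)
M(P) = (-6 + P)*(23 + P) (M(P) = (P - 6)*(P + 23) = (-6 + P)*(23 + P))
M(26)/716 - 1795/(-121) = (-138 + 26**2 + 17*26)/716 - 1795/(-121) = (-138 + 676 + 442)*(1/716) - 1795*(-1/121) = 980*(1/716) + 1795/121 = 245/179 + 1795/121 = 350950/21659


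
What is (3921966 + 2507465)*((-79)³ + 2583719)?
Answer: 13441882803080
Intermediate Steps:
(3921966 + 2507465)*((-79)³ + 2583719) = 6429431*(-493039 + 2583719) = 6429431*2090680 = 13441882803080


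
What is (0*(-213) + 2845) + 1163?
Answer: 4008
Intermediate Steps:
(0*(-213) + 2845) + 1163 = (0 + 2845) + 1163 = 2845 + 1163 = 4008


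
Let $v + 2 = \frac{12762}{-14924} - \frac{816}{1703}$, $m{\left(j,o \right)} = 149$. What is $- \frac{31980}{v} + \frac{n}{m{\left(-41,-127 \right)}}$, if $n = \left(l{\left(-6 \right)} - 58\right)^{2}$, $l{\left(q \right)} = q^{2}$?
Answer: $\frac{4659489400516}{485641511} \approx 9594.5$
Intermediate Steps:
$v = - \frac{3259339}{977522}$ ($v = -2 + \left(\frac{12762}{-14924} - \frac{816}{1703}\right) = -2 + \left(12762 \left(- \frac{1}{14924}\right) - \frac{816}{1703}\right) = -2 - \frac{1304295}{977522} = - \frac{3259339}{977522} \approx -3.3343$)
$n = 484$ ($n = \left(\left(-6\right)^{2} - 58\right)^{2} = \left(36 - 58\right)^{2} = \left(-22\right)^{2} = 484$)
$- \frac{31980}{v} + \frac{n}{m{\left(-41,-127 \right)}} = - \frac{31980}{- \frac{3259339}{977522}} + \frac{484}{149} = \left(-31980\right) \left(- \frac{977522}{3259339}\right) + 484 \cdot \frac{1}{149} = \frac{31261153560}{3259339} + \frac{484}{149} = \frac{4659489400516}{485641511}$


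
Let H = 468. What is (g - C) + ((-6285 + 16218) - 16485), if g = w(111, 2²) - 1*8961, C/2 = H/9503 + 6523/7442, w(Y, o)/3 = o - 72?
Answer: -42756077792/2720051 ≈ -15719.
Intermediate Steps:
w(Y, o) = -216 + 3*o (w(Y, o) = 3*(o - 72) = 3*(-72 + o) = -216 + 3*o)
C = 5036225/2720051 (C = 2*(468/9503 + 6523/7442) = 2*(468*(1/9503) + 6523*(1/7442)) = 2*(36/731 + 6523/7442) = 2*(5036225/5440102) = 5036225/2720051 ≈ 1.8515)
g = -9165 (g = (-216 + 3*2²) - 1*8961 = (-216 + 3*4) - 8961 = (-216 + 12) - 8961 = -204 - 8961 = -9165)
(g - C) + ((-6285 + 16218) - 16485) = (-9165 - 1*5036225/2720051) + ((-6285 + 16218) - 16485) = (-9165 - 5036225/2720051) + (9933 - 16485) = -24934303640/2720051 - 6552 = -42756077792/2720051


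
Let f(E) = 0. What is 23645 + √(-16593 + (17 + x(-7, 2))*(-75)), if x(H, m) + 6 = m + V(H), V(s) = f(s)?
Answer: 23645 + 12*I*√122 ≈ 23645.0 + 132.54*I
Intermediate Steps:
V(s) = 0
x(H, m) = -6 + m (x(H, m) = -6 + (m + 0) = -6 + m)
23645 + √(-16593 + (17 + x(-7, 2))*(-75)) = 23645 + √(-16593 + (17 + (-6 + 2))*(-75)) = 23645 + √(-16593 + (17 - 4)*(-75)) = 23645 + √(-16593 + 13*(-75)) = 23645 + √(-16593 - 975) = 23645 + √(-17568) = 23645 + 12*I*√122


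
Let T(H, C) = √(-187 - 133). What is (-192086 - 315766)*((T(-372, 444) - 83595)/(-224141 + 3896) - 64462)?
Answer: 480676825767996/14683 + 1354272*I*√5/73415 ≈ 3.2737e+10 + 41.248*I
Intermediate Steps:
T(H, C) = 8*I*√5 (T(H, C) = √(-320) = 8*I*√5)
(-192086 - 315766)*((T(-372, 444) - 83595)/(-224141 + 3896) - 64462) = (-192086 - 315766)*((8*I*√5 - 83595)/(-224141 + 3896) - 64462) = -507852*((-83595 + 8*I*√5)/(-220245) - 64462) = -507852*((-83595 + 8*I*√5)*(-1/220245) - 64462) = -507852*((5573/14683 - 8*I*√5/220245) - 64462) = -507852*(-946489973/14683 - 8*I*√5/220245) = 480676825767996/14683 + 1354272*I*√5/73415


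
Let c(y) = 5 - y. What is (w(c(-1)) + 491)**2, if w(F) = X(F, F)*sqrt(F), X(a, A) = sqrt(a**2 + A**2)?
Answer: 241513 + 11784*sqrt(3) ≈ 2.6192e+5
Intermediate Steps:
X(a, A) = sqrt(A**2 + a**2)
w(F) = sqrt(2)*sqrt(F)*sqrt(F**2) (w(F) = sqrt(F**2 + F**2)*sqrt(F) = sqrt(2*F**2)*sqrt(F) = (sqrt(2)*sqrt(F**2))*sqrt(F) = sqrt(2)*sqrt(F)*sqrt(F**2))
(w(c(-1)) + 491)**2 = (sqrt(2)*sqrt(5 - 1*(-1))*sqrt((5 - 1*(-1))**2) + 491)**2 = (sqrt(2)*sqrt(5 + 1)*sqrt((5 + 1)**2) + 491)**2 = (sqrt(2)*sqrt(6)*sqrt(6**2) + 491)**2 = (sqrt(2)*sqrt(6)*sqrt(36) + 491)**2 = (sqrt(2)*sqrt(6)*6 + 491)**2 = (12*sqrt(3) + 491)**2 = (491 + 12*sqrt(3))**2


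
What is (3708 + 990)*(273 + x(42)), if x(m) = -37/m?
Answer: 8948907/7 ≈ 1.2784e+6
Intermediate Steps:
(3708 + 990)*(273 + x(42)) = (3708 + 990)*(273 - 37/42) = 4698*(273 - 37*1/42) = 4698*(273 - 37/42) = 4698*(11429/42) = 8948907/7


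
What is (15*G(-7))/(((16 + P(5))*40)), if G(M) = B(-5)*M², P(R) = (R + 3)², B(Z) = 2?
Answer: 147/320 ≈ 0.45937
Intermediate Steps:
P(R) = (3 + R)²
G(M) = 2*M²
(15*G(-7))/(((16 + P(5))*40)) = (15*(2*(-7)²))/(((16 + (3 + 5)²)*40)) = (15*(2*49))/(((16 + 8²)*40)) = (15*98)/(((16 + 64)*40)) = 1470/((80*40)) = 1470/3200 = 1470*(1/3200) = 147/320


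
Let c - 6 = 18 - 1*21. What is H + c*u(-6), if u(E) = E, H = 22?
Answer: 4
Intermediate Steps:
c = 3 (c = 6 + (18 - 1*21) = 6 + (18 - 21) = 6 - 3 = 3)
H + c*u(-6) = 22 + 3*(-6) = 22 - 18 = 4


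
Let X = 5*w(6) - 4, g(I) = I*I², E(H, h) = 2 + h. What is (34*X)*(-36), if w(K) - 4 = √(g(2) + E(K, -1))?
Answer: -37944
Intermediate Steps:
g(I) = I³
w(K) = 7 (w(K) = 4 + √(2³ + (2 - 1)) = 4 + √(8 + 1) = 4 + √9 = 4 + 3 = 7)
X = 31 (X = 5*7 - 4 = 35 - 4 = 31)
(34*X)*(-36) = (34*31)*(-36) = 1054*(-36) = -37944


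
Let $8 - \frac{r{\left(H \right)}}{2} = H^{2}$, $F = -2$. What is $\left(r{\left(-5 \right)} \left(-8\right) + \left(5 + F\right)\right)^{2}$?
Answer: $75625$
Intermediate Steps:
$r{\left(H \right)} = 16 - 2 H^{2}$
$\left(r{\left(-5 \right)} \left(-8\right) + \left(5 + F\right)\right)^{2} = \left(\left(16 - 2 \left(-5\right)^{2}\right) \left(-8\right) + \left(5 - 2\right)\right)^{2} = \left(\left(16 - 50\right) \left(-8\right) + 3\right)^{2} = \left(\left(-34\right) \left(-8\right) + 3\right)^{2} = \left(272 + 3\right)^{2} = 275^{2} = 75625$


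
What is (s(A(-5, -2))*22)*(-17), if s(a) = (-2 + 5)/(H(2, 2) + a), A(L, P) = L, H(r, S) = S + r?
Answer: 1122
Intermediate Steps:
s(a) = 3/(4 + a) (s(a) = (-2 + 5)/((2 + 2) + a) = 3/(4 + a))
(s(A(-5, -2))*22)*(-17) = ((3/(4 - 5))*22)*(-17) = ((3/(-1))*22)*(-17) = ((3*(-1))*22)*(-17) = -3*22*(-17) = -66*(-17) = 1122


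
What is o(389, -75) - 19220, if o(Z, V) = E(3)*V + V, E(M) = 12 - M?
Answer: -19970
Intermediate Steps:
o(Z, V) = 10*V (o(Z, V) = (12 - 1*3)*V + V = (12 - 3)*V + V = 9*V + V = 10*V)
o(389, -75) - 19220 = 10*(-75) - 19220 = -750 - 19220 = -19970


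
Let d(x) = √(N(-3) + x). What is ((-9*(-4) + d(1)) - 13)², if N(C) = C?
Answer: (23 + I*√2)² ≈ 527.0 + 65.054*I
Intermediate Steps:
d(x) = √(-3 + x)
((-9*(-4) + d(1)) - 13)² = ((-9*(-4) + √(-3 + 1)) - 13)² = ((36 + √(-2)) - 13)² = ((36 + I*√2) - 13)² = (23 + I*√2)²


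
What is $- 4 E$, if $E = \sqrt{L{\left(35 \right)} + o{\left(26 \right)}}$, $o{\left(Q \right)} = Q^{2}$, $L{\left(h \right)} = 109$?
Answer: $- 4 \sqrt{785} \approx -112.07$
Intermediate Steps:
$E = \sqrt{785}$ ($E = \sqrt{109 + 26^{2}} = \sqrt{109 + 676} = \sqrt{785} \approx 28.018$)
$- 4 E = - 4 \sqrt{785}$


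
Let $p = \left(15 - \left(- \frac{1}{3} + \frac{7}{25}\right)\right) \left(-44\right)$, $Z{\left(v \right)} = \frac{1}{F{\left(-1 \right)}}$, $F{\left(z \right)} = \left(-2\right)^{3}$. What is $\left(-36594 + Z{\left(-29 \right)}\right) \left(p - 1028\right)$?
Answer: $\frac{4639256791}{75} \approx 6.1857 \cdot 10^{7}$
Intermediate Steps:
$F{\left(z \right)} = -8$
$Z{\left(v \right)} = - \frac{1}{8}$ ($Z{\left(v \right)} = \frac{1}{-8} = - \frac{1}{8}$)
$p = - \frac{49676}{75}$ ($p = \left(15 - - \frac{4}{75}\right) \left(-44\right) = \left(15 + \left(\frac{1}{3} - \frac{7}{25}\right)\right) \left(-44\right) = \left(15 + \frac{4}{75}\right) \left(-44\right) = \frac{1129}{75} \left(-44\right) = - \frac{49676}{75} \approx -662.35$)
$\left(-36594 + Z{\left(-29 \right)}\right) \left(p - 1028\right) = \left(-36594 - \frac{1}{8}\right) \left(- \frac{49676}{75} - 1028\right) = - \frac{292753 \left(- \frac{49676}{75} - 1028\right)}{8} = \left(- \frac{292753}{8}\right) \left(- \frac{126776}{75}\right) = \frac{4639256791}{75}$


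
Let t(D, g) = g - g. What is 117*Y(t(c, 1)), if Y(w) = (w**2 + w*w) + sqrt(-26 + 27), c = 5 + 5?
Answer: 117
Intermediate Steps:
c = 10
t(D, g) = 0
Y(w) = 1 + 2*w**2 (Y(w) = (w**2 + w**2) + sqrt(1) = 2*w**2 + 1 = 1 + 2*w**2)
117*Y(t(c, 1)) = 117*(1 + 2*0**2) = 117*(1 + 2*0) = 117*(1 + 0) = 117*1 = 117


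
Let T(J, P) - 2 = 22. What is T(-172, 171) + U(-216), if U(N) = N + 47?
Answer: -145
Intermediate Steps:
T(J, P) = 24 (T(J, P) = 2 + 22 = 24)
U(N) = 47 + N
T(-172, 171) + U(-216) = 24 + (47 - 216) = 24 - 169 = -145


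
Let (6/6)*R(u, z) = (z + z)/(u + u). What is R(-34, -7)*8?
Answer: 28/17 ≈ 1.6471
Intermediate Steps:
R(u, z) = z/u (R(u, z) = (z + z)/(u + u) = (2*z)/((2*u)) = (2*z)*(1/(2*u)) = z/u)
R(-34, -7)*8 = -7/(-34)*8 = -7*(-1/34)*8 = (7/34)*8 = 28/17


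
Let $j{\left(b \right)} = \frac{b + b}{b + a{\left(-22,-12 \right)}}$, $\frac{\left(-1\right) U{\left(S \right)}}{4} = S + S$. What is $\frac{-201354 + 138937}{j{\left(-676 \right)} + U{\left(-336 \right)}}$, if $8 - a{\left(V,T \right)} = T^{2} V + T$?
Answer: $- \frac{19598938}{843863} \approx -23.225$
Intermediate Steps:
$a{\left(V,T \right)} = 8 - T - V T^{2}$ ($a{\left(V,T \right)} = 8 - \left(T^{2} V + T\right) = 8 - \left(V T^{2} + T\right) = 8 - \left(T + V T^{2}\right) = 8 - T - V T^{2}$)
$U{\left(S \right)} = - 8 S$ ($U{\left(S \right)} = - 4 \left(S + S\right) = - 4 \cdot 2 S = - 8 S$)
$j{\left(b \right)} = \frac{2 b}{3188 + b}$ ($j{\left(b \right)} = \frac{b + b}{b - \left(-20 - 3168\right)} = \frac{2 b}{b + \left(8 + 12 - \left(-22\right) 144\right)} = \frac{2 b}{b + \left(8 + 12 + 3168\right)} = \frac{2 b}{b + 3188} = \frac{2 b}{3188 + b}$)
$\frac{-201354 + 138937}{j{\left(-676 \right)} + U{\left(-336 \right)}} = \frac{-201354 + 138937}{2 \left(-676\right) \frac{1}{3188 - 676} - -2688} = - \frac{62417}{2 \left(-676\right) \frac{1}{2512} + 2688} = - \frac{62417}{- \frac{169}{314} + 2688} = - \frac{62417}{\frac{843863}{314}} = \left(-62417\right) \frac{314}{843863} = - \frac{19598938}{843863}$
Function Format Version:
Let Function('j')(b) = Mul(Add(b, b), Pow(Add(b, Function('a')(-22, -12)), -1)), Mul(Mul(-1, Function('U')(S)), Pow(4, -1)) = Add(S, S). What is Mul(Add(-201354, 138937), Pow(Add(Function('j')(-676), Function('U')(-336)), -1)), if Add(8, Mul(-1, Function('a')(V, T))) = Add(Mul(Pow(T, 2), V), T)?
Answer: Rational(-19598938, 843863) ≈ -23.225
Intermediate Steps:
Function('a')(V, T) = Add(8, Mul(-1, T), Mul(-1, V, Pow(T, 2))) (Function('a')(V, T) = Add(8, Mul(-1, Add(Mul(Pow(T, 2), V), T))) = Add(8, Mul(-1, Add(Mul(V, Pow(T, 2)), T))) = Add(8, Mul(-1, Add(T, Mul(V, Pow(T, 2))))) = Add(8, Add(Mul(-1, T), Mul(-1, V, Pow(T, 2)))) = Add(8, Mul(-1, T), Mul(-1, V, Pow(T, 2))))
Function('U')(S) = Mul(-8, S) (Function('U')(S) = Mul(-4, Add(S, S)) = Mul(-4, Mul(2, S)) = Mul(-8, S))
Function('j')(b) = Mul(2, b, Pow(Add(3188, b), -1)) (Function('j')(b) = Mul(Add(b, b), Pow(Add(b, Add(8, Mul(-1, -12), Mul(-1, -22, Pow(-12, 2)))), -1)) = Mul(Mul(2, b), Pow(Add(b, Add(8, 12, Mul(-1, -22, 144))), -1)) = Mul(Mul(2, b), Pow(Add(b, Add(8, 12, 3168)), -1)) = Mul(Mul(2, b), Pow(Add(b, 3188), -1)) = Mul(Mul(2, b), Pow(Add(3188, b), -1)) = Mul(2, b, Pow(Add(3188, b), -1)))
Mul(Add(-201354, 138937), Pow(Add(Function('j')(-676), Function('U')(-336)), -1)) = Mul(Add(-201354, 138937), Pow(Add(Mul(2, -676, Pow(Add(3188, -676), -1)), Mul(-8, -336)), -1)) = Mul(-62417, Pow(Add(Mul(2, -676, Pow(2512, -1)), 2688), -1)) = Mul(-62417, Pow(Add(Mul(2, -676, Rational(1, 2512)), 2688), -1)) = Mul(-62417, Pow(Add(Rational(-169, 314), 2688), -1)) = Mul(-62417, Pow(Rational(843863, 314), -1)) = Mul(-62417, Rational(314, 843863)) = Rational(-19598938, 843863)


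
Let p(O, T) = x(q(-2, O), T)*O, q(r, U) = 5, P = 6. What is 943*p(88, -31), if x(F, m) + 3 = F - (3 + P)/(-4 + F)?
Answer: -580888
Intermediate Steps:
x(F, m) = -3 + F - 9/(-4 + F) (x(F, m) = -3 + (F - (3 + 6)/(-4 + F)) = -3 + (F - 9/(-4 + F)) = -3 + F - 9/(-4 + F))
p(O, T) = -7*O (p(O, T) = ((3 + 5² - 7*5)/(-4 + 5))*O = ((3 + 25 - 35)/1)*O = (1*(-7))*O = -7*O)
943*p(88, -31) = 943*(-7*88) = 943*(-616) = -580888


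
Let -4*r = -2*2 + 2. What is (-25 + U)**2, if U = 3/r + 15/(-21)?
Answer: 19044/49 ≈ 388.65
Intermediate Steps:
r = 1/2 (r = -(-2*2 + 2)/4 = -(-4 + 2)/4 = -1/4*(-2) = 1/2 ≈ 0.50000)
U = 37/7 (U = 3/(1/2) + 15/(-21) = 3*2 + 15*(-1/21) = 6 - 5/7 = 37/7 ≈ 5.2857)
(-25 + U)**2 = (-25 + 37/7)**2 = (-138/7)**2 = 19044/49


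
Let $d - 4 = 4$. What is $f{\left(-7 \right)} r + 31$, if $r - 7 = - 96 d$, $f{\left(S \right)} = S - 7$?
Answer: $10685$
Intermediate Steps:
$d = 8$ ($d = 4 + 4 = 8$)
$f{\left(S \right)} = -7 + S$ ($f{\left(S \right)} = S - 7 = -7 + S$)
$r = -761$ ($r = 7 - 768 = -761$)
$f{\left(-7 \right)} r + 31 = \left(-7 - 7\right) \left(-761\right) + 31 = \left(-14\right) \left(-761\right) + 31 = 10654 + 31 = 10685$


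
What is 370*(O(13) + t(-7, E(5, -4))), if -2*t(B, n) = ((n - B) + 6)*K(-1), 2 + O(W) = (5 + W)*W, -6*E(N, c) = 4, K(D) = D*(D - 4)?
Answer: 223295/3 ≈ 74432.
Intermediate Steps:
K(D) = D*(-4 + D)
E(N, c) = -2/3 (E(N, c) = -1/6*4 = -2/3)
O(W) = -2 + W*(5 + W) (O(W) = -2 + (5 + W)*W = -2 + W*(5 + W))
t(B, n) = -15 - 5*n/2 + 5*B/2 (t(B, n) = -((n - B) + 6)*(-(-4 - 1))/2 = -(6 + n - B)*(-1*(-5))/2 = -(6 + n - B)*5/2 = -(30 - 5*B + 5*n)/2 = -15 - 5*n/2 + 5*B/2)
370*(O(13) + t(-7, E(5, -4))) = 370*((-2 + 13**2 + 5*13) + (-15 - 5/2*(-2/3) + (5/2)*(-7))) = 370*((-2 + 169 + 65) + (-15 + 5/3 - 35/2)) = 370*(232 - 185/6) = 370*(1207/6) = 223295/3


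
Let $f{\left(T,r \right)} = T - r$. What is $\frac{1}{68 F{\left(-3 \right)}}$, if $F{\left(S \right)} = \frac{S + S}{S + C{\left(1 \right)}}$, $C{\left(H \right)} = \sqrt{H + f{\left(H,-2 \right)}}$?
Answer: $\frac{1}{408} \approx 0.002451$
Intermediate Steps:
$C{\left(H \right)} = \sqrt{2 + 2 H}$ ($C{\left(H \right)} = \sqrt{H + \left(H - -2\right)} = \sqrt{H + \left(H + 2\right)} = \sqrt{H + \left(2 + H\right)} = \sqrt{2 + 2 H}$)
$F{\left(S \right)} = \frac{2 S}{2 + S}$ ($F{\left(S \right)} = \frac{S + S}{S + \sqrt{2 + 2 \cdot 1}} = \frac{2 S}{S + \sqrt{2 + 2}} = \frac{2 S}{S + \sqrt{4}} = \frac{2 S}{S + 2} = \frac{2 S}{2 + S}$)
$\frac{1}{68 F{\left(-3 \right)}} = \frac{1}{68 \cdot 2 \left(-3\right) \frac{1}{2 - 3}} = \frac{1}{68 \cdot 2 \left(-3\right) \frac{1}{-1}} = \frac{1}{68 \cdot 2 \left(-3\right) \left(-1\right)} = \frac{1}{68 \cdot 6} = \frac{1}{408}$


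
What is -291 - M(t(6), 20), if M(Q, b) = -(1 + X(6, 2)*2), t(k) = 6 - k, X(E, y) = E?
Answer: -278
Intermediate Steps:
M(Q, b) = -13 (M(Q, b) = -(1 + 6*2) = -(1 + 12) = -1*13 = -13)
-291 - M(t(6), 20) = -291 - 1*(-13) = -291 + 13 = -278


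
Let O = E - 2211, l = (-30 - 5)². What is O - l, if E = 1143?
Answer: -2293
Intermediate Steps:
l = 1225 (l = (-35)² = 1225)
O = -1068 (O = 1143 - 2211 = -1068)
O - l = -1068 - 1*1225 = -1068 - 1225 = -2293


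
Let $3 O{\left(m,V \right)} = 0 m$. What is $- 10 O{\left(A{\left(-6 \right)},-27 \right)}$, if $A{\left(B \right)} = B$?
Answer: $0$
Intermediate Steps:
$O{\left(m,V \right)} = 0$ ($O{\left(m,V \right)} = \frac{0 m}{3} = \frac{1}{3} \cdot 0 = 0$)
$- 10 O{\left(A{\left(-6 \right)},-27 \right)} = \left(-10\right) 0 = 0$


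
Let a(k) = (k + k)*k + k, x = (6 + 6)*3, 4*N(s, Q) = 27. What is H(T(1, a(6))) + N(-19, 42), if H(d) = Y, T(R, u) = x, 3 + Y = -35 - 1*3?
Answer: -137/4 ≈ -34.250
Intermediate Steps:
N(s, Q) = 27/4 (N(s, Q) = (1/4)*27 = 27/4)
x = 36 (x = 12*3 = 36)
Y = -41 (Y = -3 + (-35 - 1*3) = -3 + (-35 - 3) = -3 - 38 = -41)
a(k) = k + 2*k**2 (a(k) = (2*k)*k + k = 2*k**2 + k = k + 2*k**2)
T(R, u) = 36
H(d) = -41
H(T(1, a(6))) + N(-19, 42) = -41 + 27/4 = -137/4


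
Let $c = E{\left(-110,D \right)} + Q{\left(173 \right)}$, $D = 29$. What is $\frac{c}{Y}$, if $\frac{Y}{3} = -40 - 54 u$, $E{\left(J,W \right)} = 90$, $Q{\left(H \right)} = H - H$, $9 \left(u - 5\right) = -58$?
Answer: $\frac{15}{19} \approx 0.78947$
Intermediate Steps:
$u = - \frac{13}{9}$ ($u = 5 + \frac{1}{9} \left(-58\right) = 5 - \frac{58}{9} = - \frac{13}{9} \approx -1.4444$)
$Q{\left(H \right)} = 0$
$c = 90$ ($c = 90 + 0 = 90$)
$Y = 114$ ($Y = 3 \left(-40 - -78\right) = 3 \left(-40 + 78\right) = 3 \cdot 38 = 114$)
$\frac{c}{Y} = \frac{90}{114} = 90 \cdot \frac{1}{114} = \frac{15}{19}$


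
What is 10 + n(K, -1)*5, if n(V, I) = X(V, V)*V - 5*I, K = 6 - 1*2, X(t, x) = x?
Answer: 115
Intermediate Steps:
K = 4 (K = 6 - 2 = 4)
n(V, I) = V**2 - 5*I (n(V, I) = V*V - 5*I = V**2 - 5*I)
10 + n(K, -1)*5 = 10 + (4**2 - 5*(-1))*5 = 10 + (16 + 5)*5 = 10 + 21*5 = 10 + 105 = 115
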